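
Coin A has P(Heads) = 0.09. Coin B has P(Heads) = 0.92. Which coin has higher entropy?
A

For binary distributions, entropy is maximized at p=0.5 and decreases as p moves toward 0 or 1.

H(A) = H(0.09) = 0.4365 bits
H(B) = H(0.92) = 0.4022 bits

Distribution A (p=0.09) is closer to uniform (p=0.5), so it has higher entropy.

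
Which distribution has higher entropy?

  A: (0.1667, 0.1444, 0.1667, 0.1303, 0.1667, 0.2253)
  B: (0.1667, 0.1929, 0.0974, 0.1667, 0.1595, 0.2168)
A

Both distributions are close to uniform, making this a harder comparison.

H(A) = 2.5631 bits
H(B) = 2.5475 bits

The distribution closer to uniform has higher entropy.
Answer: A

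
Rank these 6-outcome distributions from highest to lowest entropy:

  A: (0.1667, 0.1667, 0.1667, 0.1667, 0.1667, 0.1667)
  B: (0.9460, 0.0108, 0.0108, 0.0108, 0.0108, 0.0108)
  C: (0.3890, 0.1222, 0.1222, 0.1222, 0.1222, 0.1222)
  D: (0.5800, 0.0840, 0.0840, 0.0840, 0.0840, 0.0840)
A > C > D > B

Key insight: Entropy is maximized by uniform distributions and minimized by concentrated distributions.

Entropies:
  H(A) = 2.5850 bits
  H(B) = 0.4285 bits
  H(C) = 2.3828 bits
  H(D) = 1.9567 bits

Ranking: A > C > D > B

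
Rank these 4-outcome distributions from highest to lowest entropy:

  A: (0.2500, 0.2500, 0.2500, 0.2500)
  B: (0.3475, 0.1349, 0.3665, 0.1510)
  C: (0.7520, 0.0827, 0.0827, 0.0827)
A > B > C

Key insight: Entropy is maximized by uniform distributions and minimized by concentrated distributions.

- Uniform distributions have maximum entropy log₂(4) = 2.0000 bits
- The more "peaked" or concentrated a distribution, the lower its entropy

Entropies:
  H(A) = 2.0000 bits
  H(B) = 1.8624 bits
  H(C) = 1.2012 bits

Ranking: A > B > C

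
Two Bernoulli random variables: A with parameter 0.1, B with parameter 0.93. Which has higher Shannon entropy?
A

For binary distributions, entropy is maximized at p=0.5 and decreases as p moves toward 0 or 1.

H(A) = H(0.1) = 0.4690 bits
H(B) = H(0.93) = 0.3659 bits

Distribution A (p=0.1) is closer to uniform (p=0.5), so it has higher entropy.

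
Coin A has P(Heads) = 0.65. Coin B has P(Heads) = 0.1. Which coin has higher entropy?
A

For binary distributions, entropy is maximized at p=0.5 and decreases as p moves toward 0 or 1.

H(A) = H(0.65) = 0.9341 bits
H(B) = H(0.1) = 0.4690 bits

Distribution A (p=0.65) is closer to uniform (p=0.5), so it has higher entropy.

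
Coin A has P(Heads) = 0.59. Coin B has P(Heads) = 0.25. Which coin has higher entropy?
A

For binary distributions, entropy is maximized at p=0.5 and decreases as p moves toward 0 or 1.

H(A) = H(0.59) = 0.9765 bits
H(B) = H(0.25) = 0.8113 bits

Distribution A (p=0.59) is closer to uniform (p=0.5), so it has higher entropy.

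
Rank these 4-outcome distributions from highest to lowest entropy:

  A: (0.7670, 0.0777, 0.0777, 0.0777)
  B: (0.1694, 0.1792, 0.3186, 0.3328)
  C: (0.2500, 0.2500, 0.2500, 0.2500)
C > B > A

Key insight: Entropy is maximized by uniform distributions and minimized by concentrated distributions.

- Uniform distributions have maximum entropy log₂(4) = 2.0000 bits
- The more "peaked" or concentrated a distribution, the lower its entropy

Entropies:
  H(A) = 1.1525 bits
  H(B) = 1.9324 bits
  H(C) = 2.0000 bits

Ranking: C > B > A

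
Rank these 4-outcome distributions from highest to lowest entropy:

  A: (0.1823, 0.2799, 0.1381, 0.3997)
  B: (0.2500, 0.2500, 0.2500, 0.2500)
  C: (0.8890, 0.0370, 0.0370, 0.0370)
B > A > C

Key insight: Entropy is maximized by uniform distributions and minimized by concentrated distributions.

- Uniform distributions have maximum entropy log₂(4) = 2.0000 bits
- The more "peaked" or concentrated a distribution, the lower its entropy

Entropies:
  H(A) = 1.8851 bits
  H(B) = 2.0000 bits
  H(C) = 0.6789 bits

Ranking: B > A > C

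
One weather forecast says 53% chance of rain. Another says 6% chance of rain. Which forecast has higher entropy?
53% forecast

Treat each forecast as a Bernoulli distribution. Binary entropy is maximized at p=0.5 and falls off symmetrically toward 0 or 1. The 53% forecast is closer to 50%, so it is more uncertain. H(53%) ≈ 0.997 bits, H(6%) ≈ 0.327 bits.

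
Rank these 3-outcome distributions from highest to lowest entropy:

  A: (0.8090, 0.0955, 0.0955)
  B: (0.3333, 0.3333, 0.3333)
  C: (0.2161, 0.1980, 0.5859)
B > C > A

Key insight: Entropy is maximized by uniform distributions and minimized by concentrated distributions.

- Uniform distributions have maximum entropy log₂(3) = 1.5850 bits
- The more "peaked" or concentrated a distribution, the lower its entropy

Entropies:
  H(A) = 0.8946 bits
  H(B) = 1.5850 bits
  H(C) = 1.3921 bits

Ranking: B > C > A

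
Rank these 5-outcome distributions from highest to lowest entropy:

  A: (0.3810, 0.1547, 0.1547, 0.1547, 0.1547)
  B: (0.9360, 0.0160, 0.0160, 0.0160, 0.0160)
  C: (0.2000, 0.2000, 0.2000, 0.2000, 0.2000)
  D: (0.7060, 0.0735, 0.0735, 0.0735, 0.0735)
C > A > D > B

Key insight: Entropy is maximized by uniform distributions and minimized by concentrated distributions.

Entropies:
  H(A) = 2.1967 bits
  H(B) = 0.4711 bits
  H(C) = 2.3219 bits
  H(D) = 1.4618 bits

Ranking: C > A > D > B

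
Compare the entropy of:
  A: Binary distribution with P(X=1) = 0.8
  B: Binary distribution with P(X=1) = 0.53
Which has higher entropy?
B

For binary distributions, entropy is maximized at p=0.5 and decreases as p moves toward 0 or 1.

H(A) = H(0.8) = 0.7219 bits
H(B) = H(0.53) = 0.9974 bits

Distribution B (p=0.53) is closer to uniform (p=0.5), so it has higher entropy.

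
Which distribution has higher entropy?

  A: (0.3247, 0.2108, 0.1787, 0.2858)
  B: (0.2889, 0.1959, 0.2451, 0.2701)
B

Both distributions are close to uniform, making this a harder comparison.

H(A) = 1.9608 bits
H(B) = 1.9855 bits

The distribution closer to uniform has higher entropy.
Answer: B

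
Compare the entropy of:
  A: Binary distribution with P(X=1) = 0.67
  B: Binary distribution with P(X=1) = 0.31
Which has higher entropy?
A

For binary distributions, entropy is maximized at p=0.5 and decreases as p moves toward 0 or 1.

H(A) = H(0.67) = 0.9149 bits
H(B) = H(0.31) = 0.8932 bits

Distribution A (p=0.67) is closer to uniform (p=0.5), so it has higher entropy.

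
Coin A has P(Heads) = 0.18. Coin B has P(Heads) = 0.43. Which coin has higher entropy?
B

For binary distributions, entropy is maximized at p=0.5 and decreases as p moves toward 0 or 1.

H(A) = H(0.18) = 0.6801 bits
H(B) = H(0.43) = 0.9858 bits

Distribution B (p=0.43) is closer to uniform (p=0.5), so it has higher entropy.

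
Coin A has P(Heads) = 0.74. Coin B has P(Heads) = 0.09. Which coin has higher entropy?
A

For binary distributions, entropy is maximized at p=0.5 and decreases as p moves toward 0 or 1.

H(A) = H(0.74) = 0.8267 bits
H(B) = H(0.09) = 0.4365 bits

Distribution A (p=0.74) is closer to uniform (p=0.5), so it has higher entropy.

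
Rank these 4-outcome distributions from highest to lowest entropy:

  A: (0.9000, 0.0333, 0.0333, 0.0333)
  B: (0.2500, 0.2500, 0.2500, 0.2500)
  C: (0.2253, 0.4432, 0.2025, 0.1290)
B > C > A

Key insight: Entropy is maximized by uniform distributions and minimized by concentrated distributions.

- Uniform distributions have maximum entropy log₂(4) = 2.0000 bits
- The more "peaked" or concentrated a distribution, the lower its entropy

Entropies:
  H(A) = 0.6275 bits
  H(B) = 2.0000 bits
  H(C) = 1.8525 bits

Ranking: B > C > A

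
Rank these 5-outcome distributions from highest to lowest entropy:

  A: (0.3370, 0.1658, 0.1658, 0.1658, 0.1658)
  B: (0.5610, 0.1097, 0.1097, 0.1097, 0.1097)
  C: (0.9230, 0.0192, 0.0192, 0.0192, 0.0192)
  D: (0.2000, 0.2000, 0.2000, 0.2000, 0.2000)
D > A > B > C

Key insight: Entropy is maximized by uniform distributions and minimized by concentrated distributions.

Entropies:
  H(A) = 2.2479 bits
  H(B) = 1.8672 bits
  H(C) = 0.5455 bits
  H(D) = 2.3219 bits

Ranking: D > A > B > C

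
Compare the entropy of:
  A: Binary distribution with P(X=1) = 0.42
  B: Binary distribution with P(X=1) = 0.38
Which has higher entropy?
A

For binary distributions, entropy is maximized at p=0.5 and decreases as p moves toward 0 or 1.

H(A) = H(0.42) = 0.9815 bits
H(B) = H(0.38) = 0.9580 bits

Distribution A (p=0.42) is closer to uniform (p=0.5), so it has higher entropy.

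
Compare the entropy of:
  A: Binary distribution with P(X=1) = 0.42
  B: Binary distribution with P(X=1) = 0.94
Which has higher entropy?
A

For binary distributions, entropy is maximized at p=0.5 and decreases as p moves toward 0 or 1.

H(A) = H(0.42) = 0.9815 bits
H(B) = H(0.94) = 0.3274 bits

Distribution A (p=0.42) is closer to uniform (p=0.5), so it has higher entropy.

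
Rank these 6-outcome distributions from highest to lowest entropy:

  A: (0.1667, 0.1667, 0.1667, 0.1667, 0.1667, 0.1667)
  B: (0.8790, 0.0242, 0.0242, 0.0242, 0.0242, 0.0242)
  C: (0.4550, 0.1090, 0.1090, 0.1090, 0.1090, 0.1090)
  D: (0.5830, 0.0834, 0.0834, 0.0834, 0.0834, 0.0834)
A > C > D > B

Key insight: Entropy is maximized by uniform distributions and minimized by concentrated distributions.

Entropies:
  H(A) = 2.5850 bits
  H(B) = 0.8132 bits
  H(C) = 2.2596 bits
  H(D) = 1.9483 bits

Ranking: A > C > D > B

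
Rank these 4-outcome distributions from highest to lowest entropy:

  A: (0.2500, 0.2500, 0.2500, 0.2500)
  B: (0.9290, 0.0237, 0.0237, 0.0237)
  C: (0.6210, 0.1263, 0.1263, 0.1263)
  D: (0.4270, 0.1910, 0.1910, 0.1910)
A > D > C > B

Key insight: Entropy is maximized by uniform distributions and minimized by concentrated distributions.

Entropies:
  H(A) = 2.0000 bits
  H(B) = 0.4822 bits
  H(C) = 1.5580 bits
  H(D) = 1.8928 bits

Ranking: A > D > C > B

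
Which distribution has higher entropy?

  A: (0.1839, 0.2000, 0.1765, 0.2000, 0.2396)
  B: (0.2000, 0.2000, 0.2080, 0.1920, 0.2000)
B

Both distributions are close to uniform, making this a harder comparison.

H(A) = 2.3136 bits
H(B) = 2.3215 bits

The distribution closer to uniform has higher entropy.
Answer: B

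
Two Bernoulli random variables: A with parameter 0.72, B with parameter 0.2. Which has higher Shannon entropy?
A

For binary distributions, entropy is maximized at p=0.5 and decreases as p moves toward 0 or 1.

H(A) = H(0.72) = 0.8555 bits
H(B) = H(0.2) = 0.7219 bits

Distribution A (p=0.72) is closer to uniform (p=0.5), so it has higher entropy.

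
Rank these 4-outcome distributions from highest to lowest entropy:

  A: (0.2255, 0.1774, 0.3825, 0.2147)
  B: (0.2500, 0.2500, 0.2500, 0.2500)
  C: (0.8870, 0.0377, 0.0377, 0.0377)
B > A > C

Key insight: Entropy is maximized by uniform distributions and minimized by concentrated distributions.

- Uniform distributions have maximum entropy log₂(4) = 2.0000 bits
- The more "peaked" or concentrated a distribution, the lower its entropy

Entropies:
  H(A) = 1.9340 bits
  H(B) = 2.0000 bits
  H(C) = 0.6880 bits

Ranking: B > A > C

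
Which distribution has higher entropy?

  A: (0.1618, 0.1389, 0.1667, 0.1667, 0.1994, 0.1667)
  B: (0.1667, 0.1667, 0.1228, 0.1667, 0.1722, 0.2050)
A

Both distributions are close to uniform, making this a harder comparison.

H(A) = 2.5770 bits
H(B) = 2.5697 bits

The distribution closer to uniform has higher entropy.
Answer: A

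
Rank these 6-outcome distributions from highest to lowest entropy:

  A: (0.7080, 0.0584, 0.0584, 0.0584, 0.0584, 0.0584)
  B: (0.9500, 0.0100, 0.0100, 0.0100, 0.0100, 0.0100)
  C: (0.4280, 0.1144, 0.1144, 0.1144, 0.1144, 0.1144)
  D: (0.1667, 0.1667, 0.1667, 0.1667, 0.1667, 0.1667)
D > C > A > B

Key insight: Entropy is maximized by uniform distributions and minimized by concentrated distributions.

Entropies:
  H(A) = 1.5493 bits
  H(B) = 0.4025 bits
  H(C) = 2.3131 bits
  H(D) = 2.5850 bits

Ranking: D > C > A > B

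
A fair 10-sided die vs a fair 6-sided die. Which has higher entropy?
10-sided die

Both are uniform distributions; for uniform over n outcomes, H = log₂(n). H(10-sided) = log₂(10) = 3.322 bits and H(6-sided) = log₂(6) = 2.585 bits. More outcomes in a uniform distribution means higher entropy.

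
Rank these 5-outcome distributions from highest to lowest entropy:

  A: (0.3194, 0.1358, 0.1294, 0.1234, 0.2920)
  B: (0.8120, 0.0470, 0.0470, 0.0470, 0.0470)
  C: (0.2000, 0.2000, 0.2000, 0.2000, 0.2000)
C > A > B

Key insight: Entropy is maximized by uniform distributions and minimized by concentrated distributions.

- Uniform distributions have maximum entropy log₂(5) = 2.3219 bits
- The more "peaked" or concentrated a distribution, the lower its entropy

Entropies:
  H(A) = 2.1898 bits
  H(B) = 1.0733 bits
  H(C) = 2.3219 bits

Ranking: C > A > B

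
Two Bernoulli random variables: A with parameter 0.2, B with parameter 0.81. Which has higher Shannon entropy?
A

For binary distributions, entropy is maximized at p=0.5 and decreases as p moves toward 0 or 1.

H(A) = H(0.2) = 0.7219 bits
H(B) = H(0.81) = 0.7015 bits

Distribution A (p=0.2) is closer to uniform (p=0.5), so it has higher entropy.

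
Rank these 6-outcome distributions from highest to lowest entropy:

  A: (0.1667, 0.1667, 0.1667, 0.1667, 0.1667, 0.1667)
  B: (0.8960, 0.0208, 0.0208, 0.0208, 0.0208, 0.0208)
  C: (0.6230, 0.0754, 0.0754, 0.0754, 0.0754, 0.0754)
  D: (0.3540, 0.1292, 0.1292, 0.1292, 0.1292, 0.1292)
A > D > C > B

Key insight: Entropy is maximized by uniform distributions and minimized by concentrated distributions.

Entropies:
  H(A) = 2.5850 bits
  H(B) = 0.7230 bits
  H(C) = 1.8313 bits
  H(D) = 2.4376 bits

Ranking: A > D > C > B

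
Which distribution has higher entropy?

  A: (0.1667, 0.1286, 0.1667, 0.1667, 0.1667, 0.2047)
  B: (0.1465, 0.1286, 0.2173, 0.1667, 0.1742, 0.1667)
A

Both distributions are close to uniform, making this a harder comparison.

H(A) = 2.5723 bits
H(B) = 2.5660 bits

The distribution closer to uniform has higher entropy.
Answer: A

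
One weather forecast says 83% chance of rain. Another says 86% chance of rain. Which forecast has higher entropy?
83% forecast

Treat each forecast as a Bernoulli distribution. Binary entropy is maximized at p=0.5 and falls off symmetrically toward 0 or 1. The 83% forecast is closer to 50%, so it is more uncertain. H(83%) ≈ 0.658 bits, H(86%) ≈ 0.584 bits.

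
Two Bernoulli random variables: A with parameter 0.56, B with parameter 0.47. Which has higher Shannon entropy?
B

For binary distributions, entropy is maximized at p=0.5 and decreases as p moves toward 0 or 1.

H(A) = H(0.56) = 0.9896 bits
H(B) = H(0.47) = 0.9974 bits

Distribution B (p=0.47) is closer to uniform (p=0.5), so it has higher entropy.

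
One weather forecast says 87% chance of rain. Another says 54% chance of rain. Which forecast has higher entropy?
54% forecast

Treat each forecast as a Bernoulli distribution. Binary entropy is maximized at p=0.5 and falls off symmetrically toward 0 or 1. The 54% forecast is closer to 50%, so it is more uncertain. H(87%) ≈ 0.557 bits, H(54%) ≈ 0.995 bits.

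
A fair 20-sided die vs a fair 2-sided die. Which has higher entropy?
20-sided die

Both are uniform distributions; for uniform over n outcomes, H = log₂(n). H(20-sided) = log₂(20) = 4.322 bits and H(2-sided) = log₂(2) = 1.000 bits. More outcomes in a uniform distribution means higher entropy.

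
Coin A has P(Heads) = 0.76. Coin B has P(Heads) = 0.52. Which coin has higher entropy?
B

For binary distributions, entropy is maximized at p=0.5 and decreases as p moves toward 0 or 1.

H(A) = H(0.76) = 0.7950 bits
H(B) = H(0.52) = 0.9988 bits

Distribution B (p=0.52) is closer to uniform (p=0.5), so it has higher entropy.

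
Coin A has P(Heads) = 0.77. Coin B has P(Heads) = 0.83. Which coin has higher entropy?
A

For binary distributions, entropy is maximized at p=0.5 and decreases as p moves toward 0 or 1.

H(A) = H(0.77) = 0.7780 bits
H(B) = H(0.83) = 0.6577 bits

Distribution A (p=0.77) is closer to uniform (p=0.5), so it has higher entropy.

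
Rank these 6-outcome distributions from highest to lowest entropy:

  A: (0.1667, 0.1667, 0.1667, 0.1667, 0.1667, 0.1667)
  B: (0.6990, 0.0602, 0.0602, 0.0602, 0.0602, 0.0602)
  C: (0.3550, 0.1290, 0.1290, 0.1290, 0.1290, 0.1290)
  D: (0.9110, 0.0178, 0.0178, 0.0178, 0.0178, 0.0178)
A > C > B > D

Key insight: Entropy is maximized by uniform distributions and minimized by concentrated distributions.

Entropies:
  H(A) = 2.5850 bits
  H(B) = 1.5814 bits
  H(C) = 2.4361 bits
  H(D) = 0.6398 bits

Ranking: A > C > B > D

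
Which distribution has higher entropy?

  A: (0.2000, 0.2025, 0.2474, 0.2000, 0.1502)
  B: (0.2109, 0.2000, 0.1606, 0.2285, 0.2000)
B

Both distributions are close to uniform, making this a harder comparison.

H(A) = 2.3046 bits
H(B) = 2.3127 bits

The distribution closer to uniform has higher entropy.
Answer: B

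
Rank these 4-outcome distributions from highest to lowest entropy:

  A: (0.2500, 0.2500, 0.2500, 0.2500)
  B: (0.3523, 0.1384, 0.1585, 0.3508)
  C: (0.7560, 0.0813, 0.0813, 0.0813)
A > B > C

Key insight: Entropy is maximized by uniform distributions and minimized by concentrated distributions.

- Uniform distributions have maximum entropy log₂(4) = 2.0000 bits
- The more "peaked" or concentrated a distribution, the lower its entropy

Entropies:
  H(A) = 2.0000 bits
  H(B) = 1.8765 bits
  H(C) = 1.1884 bits

Ranking: A > B > C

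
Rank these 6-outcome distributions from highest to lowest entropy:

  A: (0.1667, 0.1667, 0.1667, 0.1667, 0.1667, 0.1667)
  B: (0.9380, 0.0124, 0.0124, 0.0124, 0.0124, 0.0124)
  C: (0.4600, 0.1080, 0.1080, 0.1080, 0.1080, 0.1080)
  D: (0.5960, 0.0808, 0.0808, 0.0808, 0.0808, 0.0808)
A > C > D > B

Key insight: Entropy is maximized by uniform distributions and minimized by concentrated distributions.

Entropies:
  H(A) = 2.5850 bits
  H(B) = 0.4793 bits
  H(C) = 2.2492 bits
  H(D) = 1.9113 bits

Ranking: A > C > D > B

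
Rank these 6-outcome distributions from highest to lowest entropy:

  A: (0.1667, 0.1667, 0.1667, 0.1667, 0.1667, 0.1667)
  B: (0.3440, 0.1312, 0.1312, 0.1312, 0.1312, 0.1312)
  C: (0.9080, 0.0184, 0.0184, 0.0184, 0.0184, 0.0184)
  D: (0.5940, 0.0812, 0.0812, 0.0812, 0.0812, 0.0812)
A > B > D > C

Key insight: Entropy is maximized by uniform distributions and minimized by concentrated distributions.

Entropies:
  H(A) = 2.5850 bits
  H(B) = 2.4518 bits
  H(C) = 0.6567 bits
  H(D) = 1.9171 bits

Ranking: A > B > D > C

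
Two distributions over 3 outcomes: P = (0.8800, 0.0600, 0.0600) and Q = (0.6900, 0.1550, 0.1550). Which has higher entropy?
Q

P is highly concentrated on one outcome (88%), making it nearly deterministic. Q spreads its mass more evenly (max 69%). The more spread-out distribution has higher entropy: H(P) ≈ 0.649 bits, H(Q) ≈ 1.203 bits.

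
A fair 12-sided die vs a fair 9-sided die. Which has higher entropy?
12-sided die

Both are uniform distributions; for uniform over n outcomes, H = log₂(n). H(12-sided) = log₂(12) = 3.585 bits and H(9-sided) = log₂(9) = 3.170 bits. More outcomes in a uniform distribution means higher entropy.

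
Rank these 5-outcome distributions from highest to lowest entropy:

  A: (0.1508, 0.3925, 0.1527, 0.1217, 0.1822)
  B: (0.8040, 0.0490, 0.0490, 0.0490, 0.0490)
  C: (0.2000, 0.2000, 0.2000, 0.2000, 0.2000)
C > A > B

Key insight: Entropy is maximized by uniform distributions and minimized by concentrated distributions.

- Uniform distributions have maximum entropy log₂(5) = 2.3219 bits
- The more "peaked" or concentrated a distribution, the lower its entropy

Entropies:
  H(A) = 2.1726 bits
  H(B) = 1.1059 bits
  H(C) = 2.3219 bits

Ranking: C > A > B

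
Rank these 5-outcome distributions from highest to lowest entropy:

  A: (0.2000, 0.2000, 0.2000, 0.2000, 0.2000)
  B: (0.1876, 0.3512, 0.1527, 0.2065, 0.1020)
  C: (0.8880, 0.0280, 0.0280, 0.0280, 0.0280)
A > B > C

Key insight: Entropy is maximized by uniform distributions and minimized by concentrated distributions.

- Uniform distributions have maximum entropy log₂(5) = 2.3219 bits
- The more "peaked" or concentrated a distribution, the lower its entropy

Entropies:
  H(A) = 2.3219 bits
  H(B) = 2.2030 bits
  H(C) = 0.7299 bits

Ranking: A > B > C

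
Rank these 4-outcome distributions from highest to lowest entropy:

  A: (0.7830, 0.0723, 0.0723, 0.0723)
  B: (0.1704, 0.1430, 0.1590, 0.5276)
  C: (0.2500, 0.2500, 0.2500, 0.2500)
C > B > A

Key insight: Entropy is maximized by uniform distributions and minimized by concentrated distributions.

- Uniform distributions have maximum entropy log₂(4) = 2.0000 bits
- The more "peaked" or concentrated a distribution, the lower its entropy

Entropies:
  H(A) = 1.0986 bits
  H(B) = 1.7448 bits
  H(C) = 2.0000 bits

Ranking: C > B > A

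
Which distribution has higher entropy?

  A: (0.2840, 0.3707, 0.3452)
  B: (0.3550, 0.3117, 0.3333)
B

Both distributions are close to uniform, making this a harder comparison.

H(A) = 1.5762 bits
H(B) = 1.5829 bits

The distribution closer to uniform has higher entropy.
Answer: B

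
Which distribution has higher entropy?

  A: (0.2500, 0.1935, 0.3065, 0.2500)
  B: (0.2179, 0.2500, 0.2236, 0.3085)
B

Both distributions are close to uniform, making this a harder comparison.

H(A) = 1.9814 bits
H(B) = 1.9856 bits

The distribution closer to uniform has higher entropy.
Answer: B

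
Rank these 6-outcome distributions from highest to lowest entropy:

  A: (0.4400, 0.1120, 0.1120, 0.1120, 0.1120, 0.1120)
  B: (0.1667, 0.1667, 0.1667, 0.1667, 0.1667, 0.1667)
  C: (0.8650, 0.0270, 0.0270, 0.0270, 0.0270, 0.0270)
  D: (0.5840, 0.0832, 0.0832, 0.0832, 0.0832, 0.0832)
B > A > D > C

Key insight: Entropy is maximized by uniform distributions and minimized by concentrated distributions.

Entropies:
  H(A) = 2.2899 bits
  H(B) = 2.5850 bits
  H(C) = 0.8845 bits
  H(D) = 1.9455 bits

Ranking: B > A > D > C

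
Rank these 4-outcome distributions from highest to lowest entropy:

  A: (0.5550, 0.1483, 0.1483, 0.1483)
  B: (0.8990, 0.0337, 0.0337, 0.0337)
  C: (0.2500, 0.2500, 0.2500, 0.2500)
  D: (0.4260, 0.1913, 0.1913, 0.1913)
C > D > A > B

Key insight: Entropy is maximized by uniform distributions and minimized by concentrated distributions.

Entropies:
  H(A) = 1.6966 bits
  H(B) = 0.6322 bits
  H(C) = 2.0000 bits
  H(D) = 1.8939 bits

Ranking: C > D > A > B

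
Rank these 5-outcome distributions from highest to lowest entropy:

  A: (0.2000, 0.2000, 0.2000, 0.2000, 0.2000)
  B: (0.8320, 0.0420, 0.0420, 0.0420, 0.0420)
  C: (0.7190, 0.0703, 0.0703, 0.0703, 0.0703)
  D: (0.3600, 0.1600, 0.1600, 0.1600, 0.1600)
A > D > C > B

Key insight: Entropy is maximized by uniform distributions and minimized by concentrated distributions.

Entropies:
  H(A) = 2.3219 bits
  H(B) = 0.9891 bits
  H(C) = 1.4188 bits
  H(D) = 2.2227 bits

Ranking: A > D > C > B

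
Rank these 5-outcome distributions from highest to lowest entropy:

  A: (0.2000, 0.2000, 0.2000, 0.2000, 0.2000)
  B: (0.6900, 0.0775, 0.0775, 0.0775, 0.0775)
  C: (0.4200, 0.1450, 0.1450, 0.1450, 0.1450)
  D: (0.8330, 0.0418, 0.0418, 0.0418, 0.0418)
A > C > B > D

Key insight: Entropy is maximized by uniform distributions and minimized by concentrated distributions.

Entropies:
  H(A) = 2.3219 bits
  H(B) = 1.5132 bits
  H(C) = 2.1415 bits
  H(D) = 0.9848 bits

Ranking: A > C > B > D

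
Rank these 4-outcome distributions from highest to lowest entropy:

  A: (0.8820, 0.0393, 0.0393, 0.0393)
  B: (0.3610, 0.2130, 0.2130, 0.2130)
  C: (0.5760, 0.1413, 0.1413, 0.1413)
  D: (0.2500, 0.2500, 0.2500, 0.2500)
D > B > C > A

Key insight: Entropy is maximized by uniform distributions and minimized by concentrated distributions.

Entropies:
  H(A) = 0.7106 bits
  H(B) = 1.9563 bits
  H(C) = 1.6553 bits
  H(D) = 2.0000 bits

Ranking: D > B > C > A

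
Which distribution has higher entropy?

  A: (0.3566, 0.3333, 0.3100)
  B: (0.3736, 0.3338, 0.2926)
A

Both distributions are close to uniform, making this a harder comparison.

H(A) = 1.5826 bits
H(B) = 1.5778 bits

The distribution closer to uniform has higher entropy.
Answer: A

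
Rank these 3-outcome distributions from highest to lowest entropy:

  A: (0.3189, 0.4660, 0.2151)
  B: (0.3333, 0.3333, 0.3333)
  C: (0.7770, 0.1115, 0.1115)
B > A > C

Key insight: Entropy is maximized by uniform distributions and minimized by concentrated distributions.

- Uniform distributions have maximum entropy log₂(3) = 1.5850 bits
- The more "peaked" or concentrated a distribution, the lower its entropy

Entropies:
  H(A) = 1.5160 bits
  H(B) = 1.5850 bits
  H(C) = 0.9886 bits

Ranking: B > A > C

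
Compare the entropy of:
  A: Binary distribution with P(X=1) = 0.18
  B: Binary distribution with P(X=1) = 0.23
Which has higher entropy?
B

For binary distributions, entropy is maximized at p=0.5 and decreases as p moves toward 0 or 1.

H(A) = H(0.18) = 0.6801 bits
H(B) = H(0.23) = 0.7780 bits

Distribution B (p=0.23) is closer to uniform (p=0.5), so it has higher entropy.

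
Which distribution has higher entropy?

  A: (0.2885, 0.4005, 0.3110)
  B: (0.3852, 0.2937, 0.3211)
B

Both distributions are close to uniform, making this a harder comparison.

H(A) = 1.5701 bits
H(B) = 1.5755 bits

The distribution closer to uniform has higher entropy.
Answer: B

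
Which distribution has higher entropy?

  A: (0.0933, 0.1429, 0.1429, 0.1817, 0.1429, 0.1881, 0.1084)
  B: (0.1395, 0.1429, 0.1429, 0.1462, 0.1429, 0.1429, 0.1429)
B

Both distributions are close to uniform, making this a harder comparison.

H(A) = 2.7703 bits
H(B) = 2.8072 bits

The distribution closer to uniform has higher entropy.
Answer: B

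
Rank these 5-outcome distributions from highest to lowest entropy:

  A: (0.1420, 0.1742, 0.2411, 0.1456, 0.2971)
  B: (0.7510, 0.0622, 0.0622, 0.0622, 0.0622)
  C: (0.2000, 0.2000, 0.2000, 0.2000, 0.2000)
C > A > B

Key insight: Entropy is maximized by uniform distributions and minimized by concentrated distributions.

- Uniform distributions have maximum entropy log₂(5) = 2.3219 bits
- The more "peaked" or concentrated a distribution, the lower its entropy

Entropies:
  H(A) = 2.2589 bits
  H(B) = 1.3077 bits
  H(C) = 2.3219 bits

Ranking: C > A > B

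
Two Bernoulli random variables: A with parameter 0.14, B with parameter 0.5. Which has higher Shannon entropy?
B

For binary distributions, entropy is maximized at p=0.5 and decreases as p moves toward 0 or 1.

H(A) = H(0.14) = 0.5842 bits
H(B) = H(0.5) = 1.0000 bits

Distribution B (p=0.5) is closer to uniform (p=0.5), so it has higher entropy.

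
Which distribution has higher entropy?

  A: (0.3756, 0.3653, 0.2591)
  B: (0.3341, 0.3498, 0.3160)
B

Both distributions are close to uniform, making this a harder comparison.

H(A) = 1.5662 bits
H(B) = 1.5837 bits

The distribution closer to uniform has higher entropy.
Answer: B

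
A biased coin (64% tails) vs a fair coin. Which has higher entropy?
Fair coin

The fair coin is uniform (p=0.5), maximizing binary entropy at 1 bit. The biased coin has H(0.64) ≈ 0.943 bits — its outcome is more predictable, so its entropy is lower.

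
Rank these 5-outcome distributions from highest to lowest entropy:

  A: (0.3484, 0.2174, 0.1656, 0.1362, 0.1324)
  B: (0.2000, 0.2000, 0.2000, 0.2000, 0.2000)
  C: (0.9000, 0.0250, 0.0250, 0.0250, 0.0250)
B > A > C

Key insight: Entropy is maximized by uniform distributions and minimized by concentrated distributions.

- Uniform distributions have maximum entropy log₂(5) = 2.3219 bits
- The more "peaked" or concentrated a distribution, the lower its entropy

Entropies:
  H(A) = 2.2162 bits
  H(B) = 2.3219 bits
  H(C) = 0.6690 bits

Ranking: B > A > C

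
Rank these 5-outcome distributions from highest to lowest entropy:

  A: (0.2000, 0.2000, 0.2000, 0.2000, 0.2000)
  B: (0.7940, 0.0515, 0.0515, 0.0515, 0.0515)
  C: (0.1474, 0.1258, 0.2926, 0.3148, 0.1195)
A > C > B

Key insight: Entropy is maximized by uniform distributions and minimized by concentrated distributions.

- Uniform distributions have maximum entropy log₂(5) = 2.3219 bits
- The more "peaked" or concentrated a distribution, the lower its entropy

Entropies:
  H(A) = 2.3219 bits
  H(B) = 1.1458 bits
  H(C) = 2.1933 bits

Ranking: A > C > B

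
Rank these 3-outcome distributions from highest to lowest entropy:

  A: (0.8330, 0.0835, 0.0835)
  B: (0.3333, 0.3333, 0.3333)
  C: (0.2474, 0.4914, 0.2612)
B > C > A

Key insight: Entropy is maximized by uniform distributions and minimized by concentrated distributions.

- Uniform distributions have maximum entropy log₂(3) = 1.5850 bits
- The more "peaked" or concentrated a distribution, the lower its entropy

Entropies:
  H(A) = 0.8178 bits
  H(B) = 1.5850 bits
  H(C) = 1.5081 bits

Ranking: B > C > A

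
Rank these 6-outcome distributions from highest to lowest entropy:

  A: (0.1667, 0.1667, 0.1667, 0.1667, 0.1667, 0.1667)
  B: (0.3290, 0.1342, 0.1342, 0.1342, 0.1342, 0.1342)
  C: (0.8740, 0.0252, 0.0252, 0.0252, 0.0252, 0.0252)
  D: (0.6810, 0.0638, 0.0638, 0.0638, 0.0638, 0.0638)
A > B > D > C

Key insight: Entropy is maximized by uniform distributions and minimized by concentrated distributions.

Entropies:
  H(A) = 2.5850 bits
  H(B) = 2.4719 bits
  H(C) = 0.8389 bits
  H(D) = 1.6440 bits

Ranking: A > B > D > C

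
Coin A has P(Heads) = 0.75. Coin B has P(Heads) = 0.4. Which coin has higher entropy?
B

For binary distributions, entropy is maximized at p=0.5 and decreases as p moves toward 0 or 1.

H(A) = H(0.75) = 0.8113 bits
H(B) = H(0.4) = 0.9710 bits

Distribution B (p=0.4) is closer to uniform (p=0.5), so it has higher entropy.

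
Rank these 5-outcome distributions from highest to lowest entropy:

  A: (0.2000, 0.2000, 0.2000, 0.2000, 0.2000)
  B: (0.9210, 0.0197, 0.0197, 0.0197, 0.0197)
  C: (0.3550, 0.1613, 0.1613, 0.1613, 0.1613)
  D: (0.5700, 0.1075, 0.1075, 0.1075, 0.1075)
A > C > D > B

Key insight: Entropy is maximized by uniform distributions and minimized by concentrated distributions.

Entropies:
  H(A) = 2.3219 bits
  H(B) = 0.5566 bits
  H(C) = 2.2285 bits
  H(D) = 1.8458 bits

Ranking: A > C > D > B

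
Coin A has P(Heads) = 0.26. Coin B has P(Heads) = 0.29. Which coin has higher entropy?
B

For binary distributions, entropy is maximized at p=0.5 and decreases as p moves toward 0 or 1.

H(A) = H(0.26) = 0.8267 bits
H(B) = H(0.29) = 0.8687 bits

Distribution B (p=0.29) is closer to uniform (p=0.5), so it has higher entropy.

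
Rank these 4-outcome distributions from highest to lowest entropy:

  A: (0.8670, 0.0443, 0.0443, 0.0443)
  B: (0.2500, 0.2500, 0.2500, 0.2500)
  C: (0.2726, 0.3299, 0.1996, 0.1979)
B > C > A

Key insight: Entropy is maximized by uniform distributions and minimized by concentrated distributions.

- Uniform distributions have maximum entropy log₂(4) = 2.0000 bits
- The more "peaked" or concentrated a distribution, the lower its entropy

Entropies:
  H(A) = 0.7764 bits
  H(B) = 2.0000 bits
  H(C) = 1.9655 bits

Ranking: B > C > A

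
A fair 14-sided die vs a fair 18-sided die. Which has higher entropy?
18-sided die

Both are uniform distributions; for uniform over n outcomes, H = log₂(n). H(14-sided) = log₂(14) = 3.807 bits and H(18-sided) = log₂(18) = 4.170 bits. More outcomes in a uniform distribution means higher entropy.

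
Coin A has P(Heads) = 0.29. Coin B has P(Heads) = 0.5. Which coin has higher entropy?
B

For binary distributions, entropy is maximized at p=0.5 and decreases as p moves toward 0 or 1.

H(A) = H(0.29) = 0.8687 bits
H(B) = H(0.5) = 1.0000 bits

Distribution B (p=0.5) is closer to uniform (p=0.5), so it has higher entropy.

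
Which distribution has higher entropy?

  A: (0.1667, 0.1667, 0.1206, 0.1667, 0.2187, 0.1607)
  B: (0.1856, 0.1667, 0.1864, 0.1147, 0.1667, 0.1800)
B

Both distributions are close to uniform, making this a harder comparison.

H(A) = 2.5640 bits
H(B) = 2.5680 bits

The distribution closer to uniform has higher entropy.
Answer: B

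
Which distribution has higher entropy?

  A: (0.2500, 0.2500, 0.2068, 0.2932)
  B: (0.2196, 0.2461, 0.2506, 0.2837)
B

Both distributions are close to uniform, making this a harder comparison.

H(A) = 1.9892 bits
H(B) = 1.9940 bits

The distribution closer to uniform has higher entropy.
Answer: B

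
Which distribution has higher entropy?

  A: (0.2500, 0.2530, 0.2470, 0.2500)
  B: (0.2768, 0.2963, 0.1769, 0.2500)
A

Both distributions are close to uniform, making this a harder comparison.

H(A) = 1.9999 bits
H(B) = 1.9750 bits

The distribution closer to uniform has higher entropy.
Answer: A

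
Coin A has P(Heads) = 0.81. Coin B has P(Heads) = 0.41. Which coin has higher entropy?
B

For binary distributions, entropy is maximized at p=0.5 and decreases as p moves toward 0 or 1.

H(A) = H(0.81) = 0.7015 bits
H(B) = H(0.41) = 0.9765 bits

Distribution B (p=0.41) is closer to uniform (p=0.5), so it has higher entropy.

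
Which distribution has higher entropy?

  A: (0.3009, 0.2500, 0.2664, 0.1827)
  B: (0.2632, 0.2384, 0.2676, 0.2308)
B

Both distributions are close to uniform, making this a harder comparison.

H(A) = 1.9778 bits
H(B) = 1.9972 bits

The distribution closer to uniform has higher entropy.
Answer: B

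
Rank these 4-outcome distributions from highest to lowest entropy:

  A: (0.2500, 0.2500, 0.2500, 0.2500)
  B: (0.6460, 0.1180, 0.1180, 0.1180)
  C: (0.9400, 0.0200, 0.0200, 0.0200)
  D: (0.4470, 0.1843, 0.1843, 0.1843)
A > D > B > C

Key insight: Entropy is maximized by uniform distributions and minimized by concentrated distributions.

Entropies:
  H(A) = 2.0000 bits
  H(B) = 1.4987 bits
  H(C) = 0.4225 bits
  H(D) = 1.8684 bits

Ranking: A > D > B > C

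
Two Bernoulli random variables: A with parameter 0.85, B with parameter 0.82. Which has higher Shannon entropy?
B

For binary distributions, entropy is maximized at p=0.5 and decreases as p moves toward 0 or 1.

H(A) = H(0.85) = 0.6098 bits
H(B) = H(0.82) = 0.6801 bits

Distribution B (p=0.82) is closer to uniform (p=0.5), so it has higher entropy.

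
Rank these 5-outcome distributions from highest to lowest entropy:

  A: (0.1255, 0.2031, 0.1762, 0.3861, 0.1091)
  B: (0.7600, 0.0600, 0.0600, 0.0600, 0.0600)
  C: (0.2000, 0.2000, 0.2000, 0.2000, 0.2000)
C > A > B

Key insight: Entropy is maximized by uniform distributions and minimized by concentrated distributions.

- Uniform distributions have maximum entropy log₂(5) = 2.3219 bits
- The more "peaked" or concentrated a distribution, the lower its entropy

Entropies:
  H(A) = 2.1630 bits
  H(B) = 1.2750 bits
  H(C) = 2.3219 bits

Ranking: C > A > B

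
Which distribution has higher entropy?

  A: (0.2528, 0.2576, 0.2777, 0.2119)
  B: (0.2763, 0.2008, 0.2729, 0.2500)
A

Both distributions are close to uniform, making this a harder comparison.

H(A) = 1.9932 bits
H(B) = 1.9891 bits

The distribution closer to uniform has higher entropy.
Answer: A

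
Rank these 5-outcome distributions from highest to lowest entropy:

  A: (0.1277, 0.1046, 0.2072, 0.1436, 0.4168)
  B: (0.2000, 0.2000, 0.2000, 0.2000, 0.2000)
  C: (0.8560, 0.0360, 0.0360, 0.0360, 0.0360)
B > A > C

Key insight: Entropy is maximized by uniform distributions and minimized by concentrated distributions.

- Uniform distributions have maximum entropy log₂(5) = 2.3219 bits
- The more "peaked" or concentrated a distribution, the lower its entropy

Entropies:
  H(A) = 2.1188 bits
  H(B) = 2.3219 bits
  H(C) = 0.8826 bits

Ranking: B > A > C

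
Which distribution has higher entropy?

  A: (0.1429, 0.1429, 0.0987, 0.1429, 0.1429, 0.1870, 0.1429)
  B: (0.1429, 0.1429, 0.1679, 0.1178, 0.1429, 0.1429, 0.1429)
B

Both distributions are close to uniform, making this a harder comparison.

H(A) = 2.7874 bits
H(B) = 2.8010 bits

The distribution closer to uniform has higher entropy.
Answer: B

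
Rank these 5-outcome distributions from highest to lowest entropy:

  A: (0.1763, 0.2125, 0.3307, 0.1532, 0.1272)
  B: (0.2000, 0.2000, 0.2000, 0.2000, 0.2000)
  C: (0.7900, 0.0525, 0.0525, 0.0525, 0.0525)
B > A > C

Key insight: Entropy is maximized by uniform distributions and minimized by concentrated distributions.

- Uniform distributions have maximum entropy log₂(5) = 2.3219 bits
- The more "peaked" or concentrated a distribution, the lower its entropy

Entropies:
  H(A) = 2.2373 bits
  H(B) = 2.3219 bits
  H(C) = 1.1615 bits

Ranking: B > A > C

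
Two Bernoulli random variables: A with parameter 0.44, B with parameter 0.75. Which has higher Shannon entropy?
A

For binary distributions, entropy is maximized at p=0.5 and decreases as p moves toward 0 or 1.

H(A) = H(0.44) = 0.9896 bits
H(B) = H(0.75) = 0.8113 bits

Distribution A (p=0.44) is closer to uniform (p=0.5), so it has higher entropy.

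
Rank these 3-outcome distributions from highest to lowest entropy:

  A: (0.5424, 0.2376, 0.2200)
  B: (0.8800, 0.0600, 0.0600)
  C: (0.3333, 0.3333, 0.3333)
C > A > B

Key insight: Entropy is maximized by uniform distributions and minimized by concentrated distributions.

- Uniform distributions have maximum entropy log₂(3) = 1.5850 bits
- The more "peaked" or concentrated a distribution, the lower its entropy

Entropies:
  H(A) = 1.4519 bits
  H(B) = 0.6494 bits
  H(C) = 1.5850 bits

Ranking: C > A > B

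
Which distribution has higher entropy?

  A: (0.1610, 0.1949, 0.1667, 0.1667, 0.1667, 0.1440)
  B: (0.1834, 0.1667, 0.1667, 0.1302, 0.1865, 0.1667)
A

Both distributions are close to uniform, making this a harder comparison.

H(A) = 2.5792 bits
H(B) = 2.5759 bits

The distribution closer to uniform has higher entropy.
Answer: A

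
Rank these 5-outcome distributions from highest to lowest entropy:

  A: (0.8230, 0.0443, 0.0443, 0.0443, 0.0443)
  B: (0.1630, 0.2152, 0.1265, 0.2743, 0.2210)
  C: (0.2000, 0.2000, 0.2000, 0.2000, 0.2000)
C > B > A

Key insight: Entropy is maximized by uniform distributions and minimized by concentrated distributions.

- Uniform distributions have maximum entropy log₂(5) = 2.3219 bits
- The more "peaked" or concentrated a distribution, the lower its entropy

Entropies:
  H(A) = 1.0275 bits
  H(B) = 2.2740 bits
  H(C) = 2.3219 bits

Ranking: C > B > A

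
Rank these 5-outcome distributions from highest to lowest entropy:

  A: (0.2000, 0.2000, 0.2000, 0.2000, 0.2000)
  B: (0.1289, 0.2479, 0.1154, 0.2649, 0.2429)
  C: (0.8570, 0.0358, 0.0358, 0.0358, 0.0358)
A > B > C

Key insight: Entropy is maximized by uniform distributions and minimized by concentrated distributions.

- Uniform distributions have maximum entropy log₂(5) = 2.3219 bits
- The more "peaked" or concentrated a distribution, the lower its entropy

Entropies:
  H(A) = 2.3219 bits
  H(B) = 2.2428 bits
  H(C) = 0.8780 bits

Ranking: A > B > C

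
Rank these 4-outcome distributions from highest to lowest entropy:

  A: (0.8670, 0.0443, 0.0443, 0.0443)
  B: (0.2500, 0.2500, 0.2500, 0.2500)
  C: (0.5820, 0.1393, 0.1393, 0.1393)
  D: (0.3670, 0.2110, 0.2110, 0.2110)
B > D > C > A

Key insight: Entropy is maximized by uniform distributions and minimized by concentrated distributions.

Entropies:
  H(A) = 0.7764 bits
  H(B) = 2.0000 bits
  H(C) = 1.6430 bits
  H(D) = 1.9516 bits

Ranking: B > D > C > A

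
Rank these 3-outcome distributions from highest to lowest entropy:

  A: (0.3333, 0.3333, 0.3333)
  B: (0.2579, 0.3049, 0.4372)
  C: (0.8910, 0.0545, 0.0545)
A > B > C

Key insight: Entropy is maximized by uniform distributions and minimized by concentrated distributions.

- Uniform distributions have maximum entropy log₂(3) = 1.5850 bits
- The more "peaked" or concentrated a distribution, the lower its entropy

Entropies:
  H(A) = 1.5850 bits
  H(B) = 1.5486 bits
  H(C) = 0.6059 bits

Ranking: A > B > C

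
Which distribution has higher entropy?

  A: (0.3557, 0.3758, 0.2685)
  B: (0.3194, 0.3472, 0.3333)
B

Both distributions are close to uniform, making this a harder comparison.

H(A) = 1.5704 bits
H(B) = 1.5841 bits

The distribution closer to uniform has higher entropy.
Answer: B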